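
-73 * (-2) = 146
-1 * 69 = -69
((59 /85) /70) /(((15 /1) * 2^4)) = 59 /1428000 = 0.00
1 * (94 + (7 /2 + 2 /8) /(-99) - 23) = 9367 /132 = 70.96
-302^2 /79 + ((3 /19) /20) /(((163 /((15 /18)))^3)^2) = -2021805400198514560728997 /1751267780093884591872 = -1154.48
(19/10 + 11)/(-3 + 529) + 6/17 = 33753/89420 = 0.38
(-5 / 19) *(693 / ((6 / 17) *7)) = -2805 / 38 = -73.82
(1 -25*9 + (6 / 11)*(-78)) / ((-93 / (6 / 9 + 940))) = 8274104 / 3069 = 2696.03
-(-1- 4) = 5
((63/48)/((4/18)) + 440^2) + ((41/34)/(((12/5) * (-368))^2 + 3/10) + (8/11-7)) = 45183972203301089/233388727968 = 193599.63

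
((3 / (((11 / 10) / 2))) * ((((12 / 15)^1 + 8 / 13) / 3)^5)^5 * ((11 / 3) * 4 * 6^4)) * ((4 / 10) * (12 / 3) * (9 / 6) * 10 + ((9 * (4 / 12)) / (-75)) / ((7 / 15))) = 98695498006301259102186919979326532465455624305508352 / 5703146675172268056389347322659608465135097503662109375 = 0.02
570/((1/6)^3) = 123120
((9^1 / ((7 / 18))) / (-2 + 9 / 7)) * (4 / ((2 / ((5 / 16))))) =-81 / 4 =-20.25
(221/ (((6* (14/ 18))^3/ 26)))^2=6017260041/ 1882384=3196.62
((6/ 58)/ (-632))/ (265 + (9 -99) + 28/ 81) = -243/ 260312584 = -0.00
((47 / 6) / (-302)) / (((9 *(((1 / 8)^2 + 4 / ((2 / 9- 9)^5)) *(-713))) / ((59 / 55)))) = 136522838310832 / 489541581454164525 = 0.00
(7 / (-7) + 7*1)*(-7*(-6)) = 252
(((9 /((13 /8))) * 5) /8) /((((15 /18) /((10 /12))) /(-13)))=-45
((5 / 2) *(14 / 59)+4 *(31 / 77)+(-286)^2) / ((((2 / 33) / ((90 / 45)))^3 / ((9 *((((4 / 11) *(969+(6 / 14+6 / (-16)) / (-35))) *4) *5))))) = 3773067890875937478 / 20237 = 186444032755642.51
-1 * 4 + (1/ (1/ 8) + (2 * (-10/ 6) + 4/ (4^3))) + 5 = 275/ 48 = 5.73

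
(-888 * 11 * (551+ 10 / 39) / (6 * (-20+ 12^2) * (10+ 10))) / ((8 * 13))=-8750093 / 2514720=-3.48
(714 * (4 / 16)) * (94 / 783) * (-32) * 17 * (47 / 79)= -143001824 / 20619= -6935.44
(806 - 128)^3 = 311665752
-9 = -9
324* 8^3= 165888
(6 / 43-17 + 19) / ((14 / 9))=414 / 301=1.38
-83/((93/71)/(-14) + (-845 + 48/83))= 6847666/69674197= 0.10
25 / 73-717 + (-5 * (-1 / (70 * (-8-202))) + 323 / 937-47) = -153501466801 / 201098940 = -763.31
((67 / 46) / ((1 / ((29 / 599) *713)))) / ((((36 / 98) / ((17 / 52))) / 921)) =15403445323 / 373776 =41210.36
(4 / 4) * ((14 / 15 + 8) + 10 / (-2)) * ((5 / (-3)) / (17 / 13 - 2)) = 767 / 81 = 9.47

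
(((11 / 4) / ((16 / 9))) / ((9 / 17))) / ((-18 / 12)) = -187 / 96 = -1.95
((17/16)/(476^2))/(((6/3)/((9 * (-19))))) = -171/426496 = -0.00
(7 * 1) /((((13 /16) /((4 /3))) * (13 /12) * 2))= 5.30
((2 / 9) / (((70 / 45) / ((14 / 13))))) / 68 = 1 / 442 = 0.00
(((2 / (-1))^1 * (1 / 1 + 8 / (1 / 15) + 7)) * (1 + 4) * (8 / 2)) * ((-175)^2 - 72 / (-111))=-5801722880 / 37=-156803321.08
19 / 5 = 3.80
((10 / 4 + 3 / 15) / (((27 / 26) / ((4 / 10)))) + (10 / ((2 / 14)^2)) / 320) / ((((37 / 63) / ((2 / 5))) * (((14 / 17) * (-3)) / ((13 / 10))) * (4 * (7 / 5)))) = -1363791 / 8288000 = -0.16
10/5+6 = 8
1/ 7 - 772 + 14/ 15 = -80947/ 105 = -770.92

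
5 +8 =13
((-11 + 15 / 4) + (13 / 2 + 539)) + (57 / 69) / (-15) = 742709 / 1380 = 538.19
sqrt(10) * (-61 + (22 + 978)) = 939 * sqrt(10) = 2969.38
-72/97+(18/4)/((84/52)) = 2775/1358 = 2.04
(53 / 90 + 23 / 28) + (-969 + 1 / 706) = -430363909 / 444780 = -967.59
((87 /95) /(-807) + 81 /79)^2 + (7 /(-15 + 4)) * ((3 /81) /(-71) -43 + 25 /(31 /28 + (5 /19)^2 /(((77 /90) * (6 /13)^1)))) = 16.01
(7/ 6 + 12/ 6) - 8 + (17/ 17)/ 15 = -4.77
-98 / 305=-0.32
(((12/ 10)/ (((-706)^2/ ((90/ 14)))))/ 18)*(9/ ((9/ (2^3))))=0.00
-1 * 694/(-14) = 347/7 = 49.57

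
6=6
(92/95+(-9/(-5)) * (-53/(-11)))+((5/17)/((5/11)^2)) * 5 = 59544/3553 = 16.76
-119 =-119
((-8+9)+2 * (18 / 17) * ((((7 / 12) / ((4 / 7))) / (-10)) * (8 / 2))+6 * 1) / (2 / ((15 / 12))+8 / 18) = 9387 / 3128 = 3.00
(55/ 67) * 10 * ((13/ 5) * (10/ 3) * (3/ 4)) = 3575/ 67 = 53.36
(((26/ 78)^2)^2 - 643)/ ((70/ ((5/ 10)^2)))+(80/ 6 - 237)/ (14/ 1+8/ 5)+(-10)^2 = 12289817/ 147420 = 83.37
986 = 986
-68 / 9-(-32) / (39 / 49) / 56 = -800 / 117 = -6.84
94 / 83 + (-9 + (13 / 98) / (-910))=-7.87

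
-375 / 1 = -375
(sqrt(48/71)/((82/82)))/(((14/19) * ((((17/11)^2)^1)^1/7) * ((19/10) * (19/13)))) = 31460 * sqrt(213)/389861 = 1.18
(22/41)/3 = 22/123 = 0.18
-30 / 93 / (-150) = 1 / 465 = 0.00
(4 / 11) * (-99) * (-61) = 2196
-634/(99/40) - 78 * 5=-63970/99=-646.16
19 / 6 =3.17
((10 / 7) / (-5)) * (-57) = 114 / 7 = 16.29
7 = 7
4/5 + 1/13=57/65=0.88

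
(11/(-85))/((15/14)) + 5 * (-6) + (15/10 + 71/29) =-1935457/73950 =-26.17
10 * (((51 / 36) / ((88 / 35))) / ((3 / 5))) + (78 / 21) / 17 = 1811309 / 188496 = 9.61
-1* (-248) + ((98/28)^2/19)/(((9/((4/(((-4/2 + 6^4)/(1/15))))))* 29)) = 23871039169/96254190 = 248.00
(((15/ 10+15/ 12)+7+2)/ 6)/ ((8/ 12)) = 47/ 16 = 2.94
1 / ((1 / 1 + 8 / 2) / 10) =2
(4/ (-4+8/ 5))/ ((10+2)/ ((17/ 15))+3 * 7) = -85/ 1611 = -0.05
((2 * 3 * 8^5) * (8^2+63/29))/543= 125763584/5249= 23959.53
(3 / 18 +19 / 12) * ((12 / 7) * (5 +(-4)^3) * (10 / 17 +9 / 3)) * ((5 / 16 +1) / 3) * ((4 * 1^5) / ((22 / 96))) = -906948 / 187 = -4849.99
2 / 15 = 0.13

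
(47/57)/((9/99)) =517/57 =9.07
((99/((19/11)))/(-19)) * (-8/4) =2178/361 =6.03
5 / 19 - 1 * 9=-166 / 19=-8.74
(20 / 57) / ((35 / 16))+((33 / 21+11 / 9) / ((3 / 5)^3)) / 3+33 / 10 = 1076443 / 138510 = 7.77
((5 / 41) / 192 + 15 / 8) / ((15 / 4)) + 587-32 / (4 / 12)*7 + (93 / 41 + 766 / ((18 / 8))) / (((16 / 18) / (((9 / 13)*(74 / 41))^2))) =867937326745 / 1677261456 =517.47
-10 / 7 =-1.43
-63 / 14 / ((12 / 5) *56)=-15 / 448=-0.03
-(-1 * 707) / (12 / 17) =12019 / 12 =1001.58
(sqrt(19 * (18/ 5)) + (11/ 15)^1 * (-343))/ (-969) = 3773/ 14535 - sqrt(190)/ 1615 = 0.25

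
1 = 1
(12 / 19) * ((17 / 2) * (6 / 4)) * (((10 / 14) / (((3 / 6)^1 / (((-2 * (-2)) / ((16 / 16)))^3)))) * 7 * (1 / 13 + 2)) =2643840 / 247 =10703.81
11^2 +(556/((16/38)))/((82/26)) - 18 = 521.70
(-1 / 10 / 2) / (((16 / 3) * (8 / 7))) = -21 / 2560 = -0.01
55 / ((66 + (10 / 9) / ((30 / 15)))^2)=4455 / 358801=0.01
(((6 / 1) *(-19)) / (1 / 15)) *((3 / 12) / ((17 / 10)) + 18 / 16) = -147915 / 68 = -2175.22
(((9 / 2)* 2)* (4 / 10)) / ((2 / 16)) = 144 / 5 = 28.80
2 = 2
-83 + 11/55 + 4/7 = -2878/35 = -82.23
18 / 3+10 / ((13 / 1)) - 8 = -16 / 13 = -1.23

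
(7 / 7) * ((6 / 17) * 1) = 6 / 17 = 0.35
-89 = -89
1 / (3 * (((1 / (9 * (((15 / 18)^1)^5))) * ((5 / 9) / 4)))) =625 / 72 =8.68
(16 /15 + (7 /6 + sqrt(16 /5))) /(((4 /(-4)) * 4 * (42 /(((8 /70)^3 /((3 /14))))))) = -0.00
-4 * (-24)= 96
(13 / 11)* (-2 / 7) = -26 / 77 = -0.34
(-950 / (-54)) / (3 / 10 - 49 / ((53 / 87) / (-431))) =251750 / 496089603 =0.00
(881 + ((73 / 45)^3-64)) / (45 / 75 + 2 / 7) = 927.24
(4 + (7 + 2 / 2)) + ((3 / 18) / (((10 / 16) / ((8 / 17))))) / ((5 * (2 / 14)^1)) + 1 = 16799 / 1275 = 13.18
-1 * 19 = -19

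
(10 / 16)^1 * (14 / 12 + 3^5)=7325 / 48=152.60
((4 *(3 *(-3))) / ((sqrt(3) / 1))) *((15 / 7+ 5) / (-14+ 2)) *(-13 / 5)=-130 *sqrt(3) / 7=-32.17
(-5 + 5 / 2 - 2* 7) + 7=-9.50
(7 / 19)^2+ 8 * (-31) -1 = -89840 / 361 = -248.86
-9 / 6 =-3 / 2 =-1.50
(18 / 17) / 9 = 2 / 17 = 0.12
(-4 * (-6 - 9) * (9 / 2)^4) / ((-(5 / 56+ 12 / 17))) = -23422770 / 757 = -30941.57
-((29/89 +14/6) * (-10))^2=-50410000/71289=-707.12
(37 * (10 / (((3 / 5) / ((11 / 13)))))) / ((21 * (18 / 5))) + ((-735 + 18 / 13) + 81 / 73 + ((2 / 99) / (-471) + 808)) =76568271863 / 929269341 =82.40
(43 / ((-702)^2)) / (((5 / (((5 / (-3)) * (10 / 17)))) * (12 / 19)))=-4085 / 150798024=-0.00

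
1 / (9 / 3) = 1 / 3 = 0.33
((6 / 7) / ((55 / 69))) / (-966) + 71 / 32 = 2.22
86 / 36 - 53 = -911 / 18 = -50.61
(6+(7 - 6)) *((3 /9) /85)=7 /255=0.03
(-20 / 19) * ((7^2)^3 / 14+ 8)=-168230 / 19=-8854.21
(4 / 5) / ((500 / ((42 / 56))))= 3 / 2500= 0.00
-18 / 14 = -9 / 7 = -1.29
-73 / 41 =-1.78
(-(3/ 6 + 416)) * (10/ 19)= -4165/ 19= -219.21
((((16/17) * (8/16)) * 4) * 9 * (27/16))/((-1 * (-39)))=162/221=0.73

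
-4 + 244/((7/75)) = 18272/7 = 2610.29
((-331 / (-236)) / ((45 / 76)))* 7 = 44023 / 2655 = 16.58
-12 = -12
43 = 43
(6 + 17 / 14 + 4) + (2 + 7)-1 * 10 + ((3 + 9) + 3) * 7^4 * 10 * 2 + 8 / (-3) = 30252917 / 42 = 720307.55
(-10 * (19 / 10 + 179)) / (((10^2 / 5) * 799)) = -1809 / 15980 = -0.11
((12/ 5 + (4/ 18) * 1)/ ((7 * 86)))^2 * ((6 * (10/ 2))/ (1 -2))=-6962/ 12231135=-0.00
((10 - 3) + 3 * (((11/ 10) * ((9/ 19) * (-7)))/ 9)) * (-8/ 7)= -628/ 95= -6.61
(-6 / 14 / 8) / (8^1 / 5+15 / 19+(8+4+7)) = -285 / 113792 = -0.00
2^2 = 4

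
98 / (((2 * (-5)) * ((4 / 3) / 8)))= -294 / 5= -58.80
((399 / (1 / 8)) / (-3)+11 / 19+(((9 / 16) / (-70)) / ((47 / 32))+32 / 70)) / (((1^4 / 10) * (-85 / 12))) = 797354592 / 531335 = 1500.66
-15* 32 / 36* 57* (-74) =56240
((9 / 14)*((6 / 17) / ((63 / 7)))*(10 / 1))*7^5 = 72030 / 17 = 4237.06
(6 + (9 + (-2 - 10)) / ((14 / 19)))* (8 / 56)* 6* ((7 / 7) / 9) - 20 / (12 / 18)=-1461 / 49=-29.82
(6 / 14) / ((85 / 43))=0.22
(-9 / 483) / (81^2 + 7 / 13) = -39 / 13733300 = -0.00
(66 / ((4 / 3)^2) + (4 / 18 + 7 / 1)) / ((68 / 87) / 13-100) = -1203761 / 2712768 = -0.44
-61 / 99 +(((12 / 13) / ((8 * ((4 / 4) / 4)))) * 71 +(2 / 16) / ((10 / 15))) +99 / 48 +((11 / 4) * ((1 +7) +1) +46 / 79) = 6073472 / 101673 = 59.74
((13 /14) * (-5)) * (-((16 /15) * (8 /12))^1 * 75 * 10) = 52000 /21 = 2476.19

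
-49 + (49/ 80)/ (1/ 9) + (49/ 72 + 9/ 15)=-30389/ 720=-42.21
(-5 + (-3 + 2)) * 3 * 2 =-36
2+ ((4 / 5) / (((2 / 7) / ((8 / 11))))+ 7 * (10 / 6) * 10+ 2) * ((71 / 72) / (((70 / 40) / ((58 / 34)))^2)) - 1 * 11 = 2189146787 / 21029085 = 104.10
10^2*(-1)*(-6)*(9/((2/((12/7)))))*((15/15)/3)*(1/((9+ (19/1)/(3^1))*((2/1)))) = 8100/161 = 50.31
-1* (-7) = 7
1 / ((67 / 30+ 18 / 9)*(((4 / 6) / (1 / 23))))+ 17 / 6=49927 / 17526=2.85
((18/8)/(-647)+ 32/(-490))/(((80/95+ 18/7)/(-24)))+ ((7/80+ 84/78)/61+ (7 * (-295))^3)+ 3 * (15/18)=-574316799340614838279/65221585520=-8805624622.00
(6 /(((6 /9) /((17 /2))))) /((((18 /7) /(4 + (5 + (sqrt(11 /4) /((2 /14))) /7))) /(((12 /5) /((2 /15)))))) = 1071 * sqrt(11) /4 + 9639 /2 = 5707.53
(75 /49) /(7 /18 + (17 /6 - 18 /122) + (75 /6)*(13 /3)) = 82350 /3079699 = 0.03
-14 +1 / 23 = -321 / 23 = -13.96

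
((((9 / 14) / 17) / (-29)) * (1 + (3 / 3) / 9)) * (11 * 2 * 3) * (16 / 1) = -5280 / 3451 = -1.53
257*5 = 1285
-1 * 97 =-97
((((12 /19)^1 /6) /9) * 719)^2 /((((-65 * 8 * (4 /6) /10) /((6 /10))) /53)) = -27398933 /422370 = -64.87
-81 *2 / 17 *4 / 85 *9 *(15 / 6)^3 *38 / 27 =-25650 / 289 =-88.75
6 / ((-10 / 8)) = -24 / 5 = -4.80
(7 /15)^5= 16807 /759375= 0.02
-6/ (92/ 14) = -21/ 23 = -0.91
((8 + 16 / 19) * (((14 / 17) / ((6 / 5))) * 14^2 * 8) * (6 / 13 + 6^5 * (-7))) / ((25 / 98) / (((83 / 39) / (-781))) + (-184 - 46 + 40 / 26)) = 1179258459796480 / 733364071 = 1608012.32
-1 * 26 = -26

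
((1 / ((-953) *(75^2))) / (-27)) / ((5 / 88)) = 88 / 723684375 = 0.00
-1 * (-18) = 18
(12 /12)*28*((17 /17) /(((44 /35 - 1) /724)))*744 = 175960960 /3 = 58653653.33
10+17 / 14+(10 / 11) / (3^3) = 46769 / 4158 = 11.25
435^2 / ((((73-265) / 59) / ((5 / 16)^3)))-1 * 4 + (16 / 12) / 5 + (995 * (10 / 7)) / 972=-3961403133413 / 2229534720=-1776.78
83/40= 2.08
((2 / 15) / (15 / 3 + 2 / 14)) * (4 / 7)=2 / 135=0.01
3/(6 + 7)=3/13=0.23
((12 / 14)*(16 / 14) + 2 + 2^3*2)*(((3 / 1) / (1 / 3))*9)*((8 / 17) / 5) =120528 / 833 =144.69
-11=-11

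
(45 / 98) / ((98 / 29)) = 1305 / 9604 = 0.14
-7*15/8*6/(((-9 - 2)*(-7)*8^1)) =-45/352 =-0.13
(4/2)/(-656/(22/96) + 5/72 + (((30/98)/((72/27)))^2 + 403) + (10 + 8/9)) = -10141824/12416502991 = -0.00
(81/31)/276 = 27/2852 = 0.01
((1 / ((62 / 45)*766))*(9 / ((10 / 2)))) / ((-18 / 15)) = -135 / 94984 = -0.00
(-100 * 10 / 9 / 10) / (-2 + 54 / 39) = 325 / 18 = 18.06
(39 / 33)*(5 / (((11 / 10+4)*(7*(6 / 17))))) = 325 / 693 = 0.47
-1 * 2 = -2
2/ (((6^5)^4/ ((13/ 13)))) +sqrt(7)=1/ 1828079220031488 +sqrt(7)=2.65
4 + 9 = 13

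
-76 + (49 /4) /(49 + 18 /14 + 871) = -1960153 /25796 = -75.99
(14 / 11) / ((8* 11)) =7 / 484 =0.01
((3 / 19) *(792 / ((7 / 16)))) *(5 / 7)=190080 / 931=204.17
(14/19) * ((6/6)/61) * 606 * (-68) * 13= -7499856/1159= -6470.97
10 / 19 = 0.53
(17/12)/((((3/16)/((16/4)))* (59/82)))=42.00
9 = 9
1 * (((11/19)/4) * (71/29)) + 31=31.35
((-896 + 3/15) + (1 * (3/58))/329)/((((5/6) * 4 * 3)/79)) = -6751992777/954100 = -7076.82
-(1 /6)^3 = -1 /216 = -0.00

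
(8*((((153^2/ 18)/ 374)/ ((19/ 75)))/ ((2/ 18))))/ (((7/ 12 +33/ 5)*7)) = 12393000/ 630553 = 19.65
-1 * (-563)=563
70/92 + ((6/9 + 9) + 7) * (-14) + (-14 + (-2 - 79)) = -45205/138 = -327.57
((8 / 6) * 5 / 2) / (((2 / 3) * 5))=1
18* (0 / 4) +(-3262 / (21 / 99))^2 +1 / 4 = 945931537 / 4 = 236482884.25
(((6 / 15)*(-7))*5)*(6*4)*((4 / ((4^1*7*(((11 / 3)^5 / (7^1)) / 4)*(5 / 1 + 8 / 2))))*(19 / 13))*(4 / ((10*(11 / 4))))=-0.05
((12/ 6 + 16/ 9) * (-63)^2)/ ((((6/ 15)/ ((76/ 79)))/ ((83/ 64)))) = 59113845/ 1264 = 46767.28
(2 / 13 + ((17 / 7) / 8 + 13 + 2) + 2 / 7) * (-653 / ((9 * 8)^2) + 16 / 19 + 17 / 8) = 3207257701 / 71705088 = 44.73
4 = 4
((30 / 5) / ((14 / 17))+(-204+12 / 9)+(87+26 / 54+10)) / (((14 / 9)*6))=-18503 / 1764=-10.49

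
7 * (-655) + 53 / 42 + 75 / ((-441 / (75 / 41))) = -55256129 / 12054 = -4584.05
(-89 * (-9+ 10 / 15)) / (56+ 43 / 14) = 31150 / 2481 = 12.56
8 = 8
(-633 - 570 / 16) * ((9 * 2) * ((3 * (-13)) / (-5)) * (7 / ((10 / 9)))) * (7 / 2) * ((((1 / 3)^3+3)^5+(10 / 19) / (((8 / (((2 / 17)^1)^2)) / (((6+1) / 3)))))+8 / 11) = -255051839732409140603 / 475549153200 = -536331182.63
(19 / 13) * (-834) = -15846 / 13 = -1218.92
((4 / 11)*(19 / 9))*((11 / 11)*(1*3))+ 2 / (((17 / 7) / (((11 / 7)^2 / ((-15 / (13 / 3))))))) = 101054 / 58905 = 1.72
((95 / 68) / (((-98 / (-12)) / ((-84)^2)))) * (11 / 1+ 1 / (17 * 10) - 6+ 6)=3839292 / 289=13284.75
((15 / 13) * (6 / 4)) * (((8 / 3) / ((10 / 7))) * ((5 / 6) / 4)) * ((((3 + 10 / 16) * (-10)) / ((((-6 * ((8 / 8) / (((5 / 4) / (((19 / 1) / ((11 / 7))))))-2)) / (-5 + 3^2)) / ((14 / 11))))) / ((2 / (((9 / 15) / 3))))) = 35525 / 131664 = 0.27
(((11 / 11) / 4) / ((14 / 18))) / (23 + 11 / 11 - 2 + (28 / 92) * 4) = 0.01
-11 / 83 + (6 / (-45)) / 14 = -1238 / 8715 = -0.14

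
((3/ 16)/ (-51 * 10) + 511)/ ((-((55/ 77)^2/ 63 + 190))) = -4290679953/ 1595429600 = -2.69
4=4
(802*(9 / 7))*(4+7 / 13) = 4679.80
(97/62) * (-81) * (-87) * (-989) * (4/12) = -225346617/62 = -3634622.85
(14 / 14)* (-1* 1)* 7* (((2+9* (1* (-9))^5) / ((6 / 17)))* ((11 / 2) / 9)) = 695653651 / 108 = 6441237.51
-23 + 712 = 689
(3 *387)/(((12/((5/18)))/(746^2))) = 29912735/2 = 14956367.50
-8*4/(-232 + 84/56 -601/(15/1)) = 0.12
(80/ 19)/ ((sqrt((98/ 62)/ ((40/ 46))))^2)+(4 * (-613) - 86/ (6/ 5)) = -161969023/ 64239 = -2521.35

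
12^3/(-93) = -576/31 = -18.58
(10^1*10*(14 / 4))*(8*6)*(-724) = -12163200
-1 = -1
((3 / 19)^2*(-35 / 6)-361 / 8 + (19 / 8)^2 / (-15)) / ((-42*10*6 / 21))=15819241 / 41587200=0.38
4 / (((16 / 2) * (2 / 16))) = 4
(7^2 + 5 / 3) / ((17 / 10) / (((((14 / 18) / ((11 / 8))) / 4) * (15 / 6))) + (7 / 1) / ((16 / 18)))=212800 / 53271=3.99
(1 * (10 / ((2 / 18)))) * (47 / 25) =846 / 5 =169.20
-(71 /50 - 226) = 11229 /50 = 224.58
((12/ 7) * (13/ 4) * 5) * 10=278.57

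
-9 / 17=-0.53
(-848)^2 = 719104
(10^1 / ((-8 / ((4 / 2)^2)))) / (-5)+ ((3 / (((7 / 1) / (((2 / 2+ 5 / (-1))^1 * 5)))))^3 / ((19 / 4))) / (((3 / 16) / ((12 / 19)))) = -55172177 / 123823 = -445.57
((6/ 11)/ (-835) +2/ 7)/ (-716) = -4582/ 11508805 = -0.00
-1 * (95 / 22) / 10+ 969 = 42617 / 44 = 968.57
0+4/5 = 4/5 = 0.80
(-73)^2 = 5329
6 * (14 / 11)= 84 / 11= 7.64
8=8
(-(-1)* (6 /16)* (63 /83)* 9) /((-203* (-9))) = 27 /19256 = 0.00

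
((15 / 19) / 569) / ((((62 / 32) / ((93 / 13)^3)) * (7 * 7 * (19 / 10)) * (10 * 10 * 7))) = 622728 / 154790265539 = 0.00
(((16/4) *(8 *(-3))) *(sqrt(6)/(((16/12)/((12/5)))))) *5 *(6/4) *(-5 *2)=12960 *sqrt(6)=31745.39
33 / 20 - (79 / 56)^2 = -5333 / 15680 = -0.34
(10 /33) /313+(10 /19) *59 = 6094300 /196251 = 31.05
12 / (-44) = -3 / 11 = -0.27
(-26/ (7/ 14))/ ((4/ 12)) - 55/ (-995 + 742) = -155.78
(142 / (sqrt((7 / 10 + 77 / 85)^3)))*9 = 628.00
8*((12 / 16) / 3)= 2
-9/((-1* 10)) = 9/10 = 0.90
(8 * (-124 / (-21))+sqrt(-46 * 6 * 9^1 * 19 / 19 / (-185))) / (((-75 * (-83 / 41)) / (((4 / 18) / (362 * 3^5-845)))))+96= 96.00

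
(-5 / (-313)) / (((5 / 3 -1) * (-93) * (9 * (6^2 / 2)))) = -5 / 3143772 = -0.00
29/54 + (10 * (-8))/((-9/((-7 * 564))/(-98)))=185713949/54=3439147.20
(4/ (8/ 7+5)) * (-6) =-168/ 43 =-3.91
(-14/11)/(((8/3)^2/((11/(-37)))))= 63/1184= 0.05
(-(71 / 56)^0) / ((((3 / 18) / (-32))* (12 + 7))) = 192 / 19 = 10.11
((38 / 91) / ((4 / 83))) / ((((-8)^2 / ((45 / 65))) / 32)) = 14193 / 4732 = 3.00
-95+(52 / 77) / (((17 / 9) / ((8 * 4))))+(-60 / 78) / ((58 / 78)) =-3211261 / 37961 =-84.59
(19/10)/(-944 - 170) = -0.00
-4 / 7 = -0.57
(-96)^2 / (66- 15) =180.71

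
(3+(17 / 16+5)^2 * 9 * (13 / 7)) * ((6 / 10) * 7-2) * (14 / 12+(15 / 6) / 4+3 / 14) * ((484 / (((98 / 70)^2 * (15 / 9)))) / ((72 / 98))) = 165398566421 / 301056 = 549394.69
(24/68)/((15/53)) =106/85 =1.25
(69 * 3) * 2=414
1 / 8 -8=-63 / 8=-7.88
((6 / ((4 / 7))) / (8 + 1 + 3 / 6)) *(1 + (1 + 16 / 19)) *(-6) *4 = -27216 / 361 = -75.39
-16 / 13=-1.23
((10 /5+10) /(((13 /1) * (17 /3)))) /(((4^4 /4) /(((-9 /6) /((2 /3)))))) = -81 /14144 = -0.01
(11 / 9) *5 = 55 / 9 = 6.11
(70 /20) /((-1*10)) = -7 /20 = -0.35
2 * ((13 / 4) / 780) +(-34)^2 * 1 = 138721 / 120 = 1156.01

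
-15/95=-3/19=-0.16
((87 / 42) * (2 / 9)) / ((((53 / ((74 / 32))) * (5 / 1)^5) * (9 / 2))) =1073 / 751275000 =0.00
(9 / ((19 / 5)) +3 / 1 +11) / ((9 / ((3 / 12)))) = 311 / 684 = 0.45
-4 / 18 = -2 / 9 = -0.22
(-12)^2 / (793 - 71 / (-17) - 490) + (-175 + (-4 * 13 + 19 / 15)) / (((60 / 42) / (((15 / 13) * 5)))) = -911.15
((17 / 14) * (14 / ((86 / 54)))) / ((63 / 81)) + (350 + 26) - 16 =112491 / 301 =373.72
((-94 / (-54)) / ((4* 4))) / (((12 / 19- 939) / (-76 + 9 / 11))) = 738511 / 84723408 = 0.01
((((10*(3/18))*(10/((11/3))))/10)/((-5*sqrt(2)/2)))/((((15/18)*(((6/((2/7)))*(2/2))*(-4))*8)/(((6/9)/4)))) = sqrt(2)/36960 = 0.00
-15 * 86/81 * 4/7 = -9.10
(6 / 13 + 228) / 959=2970 / 12467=0.24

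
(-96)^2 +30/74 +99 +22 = 345484/37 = 9337.41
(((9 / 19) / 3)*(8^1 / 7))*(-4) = -96 / 133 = -0.72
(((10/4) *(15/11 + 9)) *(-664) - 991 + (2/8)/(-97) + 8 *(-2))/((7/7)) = -77723007/4268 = -18210.64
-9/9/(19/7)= -7/19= -0.37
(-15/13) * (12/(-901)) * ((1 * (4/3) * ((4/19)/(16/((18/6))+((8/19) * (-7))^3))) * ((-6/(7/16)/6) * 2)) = 2079360/2137423379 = 0.00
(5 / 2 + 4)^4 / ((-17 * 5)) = -28561 / 1360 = -21.00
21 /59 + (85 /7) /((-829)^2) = 101029442 /283830533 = 0.36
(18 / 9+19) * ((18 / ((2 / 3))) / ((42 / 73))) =1971 / 2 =985.50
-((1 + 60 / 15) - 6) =1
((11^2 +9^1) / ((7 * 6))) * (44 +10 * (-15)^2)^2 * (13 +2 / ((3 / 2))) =14708508620 / 63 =233468390.79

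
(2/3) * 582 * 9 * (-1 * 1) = -3492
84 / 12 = 7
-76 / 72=-19 / 18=-1.06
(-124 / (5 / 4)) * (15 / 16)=-93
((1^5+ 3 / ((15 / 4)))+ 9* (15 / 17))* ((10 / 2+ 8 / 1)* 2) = 21528 / 85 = 253.27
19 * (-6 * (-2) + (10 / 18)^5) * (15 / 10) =343.51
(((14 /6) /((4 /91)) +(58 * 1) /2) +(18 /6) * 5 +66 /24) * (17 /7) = 10183 /42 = 242.45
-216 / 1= -216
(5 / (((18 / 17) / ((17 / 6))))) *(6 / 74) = 1445 / 1332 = 1.08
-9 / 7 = -1.29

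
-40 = -40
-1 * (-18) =18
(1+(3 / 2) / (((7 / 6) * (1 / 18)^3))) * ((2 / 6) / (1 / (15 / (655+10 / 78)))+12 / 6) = 107709241 / 7154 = 15055.81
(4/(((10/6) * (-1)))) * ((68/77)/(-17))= 48/385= 0.12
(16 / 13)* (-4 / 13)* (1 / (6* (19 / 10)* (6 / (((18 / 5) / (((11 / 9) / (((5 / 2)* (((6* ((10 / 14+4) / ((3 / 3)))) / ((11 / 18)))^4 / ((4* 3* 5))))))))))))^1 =-264479053824 / 84805721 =-3118.65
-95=-95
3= 3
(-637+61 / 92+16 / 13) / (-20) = 759587 / 23920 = 31.76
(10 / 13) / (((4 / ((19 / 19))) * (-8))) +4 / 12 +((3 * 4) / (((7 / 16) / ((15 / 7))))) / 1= 1806577 / 30576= 59.08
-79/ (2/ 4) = -158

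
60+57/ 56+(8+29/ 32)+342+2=92719/ 224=413.92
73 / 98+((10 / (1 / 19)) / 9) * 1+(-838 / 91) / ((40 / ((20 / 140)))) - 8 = 1584959 / 114660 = 13.82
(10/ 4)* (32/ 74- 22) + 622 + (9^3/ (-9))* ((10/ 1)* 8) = -218741/ 37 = -5911.92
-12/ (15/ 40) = -32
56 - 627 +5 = -566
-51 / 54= -17 / 18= -0.94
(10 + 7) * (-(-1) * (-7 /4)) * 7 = -833 /4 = -208.25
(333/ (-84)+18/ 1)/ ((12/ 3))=393/ 112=3.51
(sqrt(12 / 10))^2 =6 / 5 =1.20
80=80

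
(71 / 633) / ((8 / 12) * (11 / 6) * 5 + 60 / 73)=15549 / 961105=0.02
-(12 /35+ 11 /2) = -5.84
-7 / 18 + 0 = -7 / 18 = -0.39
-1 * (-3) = 3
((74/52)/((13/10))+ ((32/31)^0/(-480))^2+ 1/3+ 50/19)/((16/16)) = 3003344011/739814400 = 4.06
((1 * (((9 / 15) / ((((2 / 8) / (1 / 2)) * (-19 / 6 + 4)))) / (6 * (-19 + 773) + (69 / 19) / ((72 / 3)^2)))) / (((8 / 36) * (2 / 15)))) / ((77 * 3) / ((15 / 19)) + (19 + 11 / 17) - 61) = 198288 / 4637504575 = 0.00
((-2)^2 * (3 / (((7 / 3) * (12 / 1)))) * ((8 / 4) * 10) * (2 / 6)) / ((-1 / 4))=-80 / 7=-11.43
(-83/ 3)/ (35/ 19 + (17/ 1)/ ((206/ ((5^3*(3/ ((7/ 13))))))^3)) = -0.04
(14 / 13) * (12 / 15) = 56 / 65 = 0.86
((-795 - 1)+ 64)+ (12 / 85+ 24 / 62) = -1927428 / 2635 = -731.47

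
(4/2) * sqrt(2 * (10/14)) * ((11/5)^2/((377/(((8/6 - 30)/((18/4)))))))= -41624 * sqrt(70)/1781325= -0.20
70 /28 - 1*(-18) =41 /2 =20.50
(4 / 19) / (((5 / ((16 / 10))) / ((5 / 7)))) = 32 / 665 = 0.05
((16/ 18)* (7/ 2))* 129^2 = 51772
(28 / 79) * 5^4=17500 / 79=221.52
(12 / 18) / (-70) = -1 / 105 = -0.01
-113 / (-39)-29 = -1018 / 39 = -26.10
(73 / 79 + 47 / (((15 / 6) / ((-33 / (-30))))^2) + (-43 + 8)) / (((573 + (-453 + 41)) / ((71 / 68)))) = -87559117 / 540557500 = -0.16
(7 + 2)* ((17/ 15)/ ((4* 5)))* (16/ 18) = 34/ 75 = 0.45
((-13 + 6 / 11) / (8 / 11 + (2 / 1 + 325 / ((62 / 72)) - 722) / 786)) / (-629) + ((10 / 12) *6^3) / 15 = 12.07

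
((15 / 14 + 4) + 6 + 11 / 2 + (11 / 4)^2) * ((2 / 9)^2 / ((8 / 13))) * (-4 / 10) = -11713 / 15120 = -0.77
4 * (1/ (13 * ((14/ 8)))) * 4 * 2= 1.41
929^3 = 801765089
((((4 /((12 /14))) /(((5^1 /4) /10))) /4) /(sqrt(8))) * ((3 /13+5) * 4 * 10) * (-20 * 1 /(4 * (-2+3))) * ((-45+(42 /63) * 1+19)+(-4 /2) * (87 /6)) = 15517600 * sqrt(2) /117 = 187565.82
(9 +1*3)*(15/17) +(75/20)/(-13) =9105/884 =10.30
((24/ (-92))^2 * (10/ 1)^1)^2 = 129600/ 279841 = 0.46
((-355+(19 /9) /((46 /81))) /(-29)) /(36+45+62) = 113 /1334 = 0.08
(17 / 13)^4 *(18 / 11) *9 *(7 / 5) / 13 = 94712814 / 20421115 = 4.64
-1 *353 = -353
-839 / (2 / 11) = -9229 / 2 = -4614.50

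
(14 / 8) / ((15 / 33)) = 77 / 20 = 3.85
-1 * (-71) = 71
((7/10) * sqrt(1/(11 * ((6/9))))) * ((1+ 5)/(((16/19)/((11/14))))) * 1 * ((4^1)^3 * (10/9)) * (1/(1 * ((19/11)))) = 22 * sqrt(66)/3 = 59.58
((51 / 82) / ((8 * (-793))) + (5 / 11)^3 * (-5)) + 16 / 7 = 8801964401 / 4846777936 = 1.82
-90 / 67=-1.34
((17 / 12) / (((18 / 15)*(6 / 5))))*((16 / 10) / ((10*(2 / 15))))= 85 / 72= 1.18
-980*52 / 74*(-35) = 891800 / 37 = 24102.70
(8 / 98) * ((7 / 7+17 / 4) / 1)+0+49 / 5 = 358 / 35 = 10.23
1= 1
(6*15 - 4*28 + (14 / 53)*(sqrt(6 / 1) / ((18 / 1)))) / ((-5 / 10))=44 - 14*sqrt(6) / 477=43.93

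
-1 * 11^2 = -121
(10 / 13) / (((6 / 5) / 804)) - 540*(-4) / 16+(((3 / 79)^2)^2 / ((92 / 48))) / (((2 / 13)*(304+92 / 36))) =20897845477832941 / 32131518770221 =650.38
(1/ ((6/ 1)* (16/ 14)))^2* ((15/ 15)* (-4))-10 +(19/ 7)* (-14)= -27697/ 576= -48.09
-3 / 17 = -0.18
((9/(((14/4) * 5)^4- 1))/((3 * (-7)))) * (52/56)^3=-4394/1200987403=-0.00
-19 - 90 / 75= -101 / 5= -20.20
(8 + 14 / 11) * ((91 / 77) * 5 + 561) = 636072 / 121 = 5256.79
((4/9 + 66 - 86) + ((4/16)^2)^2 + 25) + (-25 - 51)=-162551/2304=-70.55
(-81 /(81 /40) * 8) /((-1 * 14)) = 160 /7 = 22.86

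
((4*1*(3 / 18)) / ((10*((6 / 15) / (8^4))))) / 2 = 1024 / 3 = 341.33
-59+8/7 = -57.86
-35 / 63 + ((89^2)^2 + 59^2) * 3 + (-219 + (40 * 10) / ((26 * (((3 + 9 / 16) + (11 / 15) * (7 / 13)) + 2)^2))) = 585283091097810742 / 3109289121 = 188236946.88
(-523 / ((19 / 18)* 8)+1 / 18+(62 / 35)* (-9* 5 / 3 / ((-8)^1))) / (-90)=70093 / 107730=0.65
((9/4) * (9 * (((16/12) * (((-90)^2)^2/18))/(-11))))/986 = -9073.85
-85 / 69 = -1.23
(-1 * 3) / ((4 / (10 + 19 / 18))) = -199 / 24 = -8.29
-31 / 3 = -10.33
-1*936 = -936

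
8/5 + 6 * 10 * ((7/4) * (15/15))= 533/5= 106.60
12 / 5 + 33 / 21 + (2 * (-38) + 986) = 31989 / 35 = 913.97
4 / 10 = 2 / 5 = 0.40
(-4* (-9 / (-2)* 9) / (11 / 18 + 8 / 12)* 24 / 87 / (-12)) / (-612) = -54 / 11339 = -0.00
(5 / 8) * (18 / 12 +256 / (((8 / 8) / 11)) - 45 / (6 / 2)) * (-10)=-140125 / 8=-17515.62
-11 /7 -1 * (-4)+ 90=647 /7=92.43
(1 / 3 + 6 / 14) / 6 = 8 / 63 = 0.13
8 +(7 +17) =32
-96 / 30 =-16 / 5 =-3.20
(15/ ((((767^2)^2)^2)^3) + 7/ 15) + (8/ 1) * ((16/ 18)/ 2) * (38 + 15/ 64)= 21095070960480192984517023134771125608905697533620962857680463670064663867/ 154643348248205373349069974922978032483628962940937253171885780753100890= 136.41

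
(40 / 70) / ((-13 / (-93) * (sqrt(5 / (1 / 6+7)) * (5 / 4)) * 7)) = 0.56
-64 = -64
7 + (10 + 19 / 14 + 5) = 327 / 14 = 23.36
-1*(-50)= 50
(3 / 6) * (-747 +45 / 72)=-5971 / 16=-373.19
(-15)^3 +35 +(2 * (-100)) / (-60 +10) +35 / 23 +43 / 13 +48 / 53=-52774708 / 15847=-3330.26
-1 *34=-34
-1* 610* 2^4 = -9760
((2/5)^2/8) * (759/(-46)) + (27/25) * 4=399/100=3.99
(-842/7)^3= -596947688/343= -1740372.27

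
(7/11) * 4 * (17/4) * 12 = 1428/11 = 129.82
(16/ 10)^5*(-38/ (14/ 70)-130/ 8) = -270336/ 125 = -2162.69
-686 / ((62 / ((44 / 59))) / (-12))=99.02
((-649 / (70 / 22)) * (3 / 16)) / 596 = -0.06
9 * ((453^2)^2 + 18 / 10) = 1894983015726 / 5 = 378996603145.20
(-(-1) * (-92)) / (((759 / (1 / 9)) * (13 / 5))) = -20 / 3861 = -0.01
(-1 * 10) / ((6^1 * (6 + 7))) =-5 / 39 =-0.13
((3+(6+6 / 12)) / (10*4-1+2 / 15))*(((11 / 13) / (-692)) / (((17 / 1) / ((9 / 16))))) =-28215 / 2872674688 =-0.00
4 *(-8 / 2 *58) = -928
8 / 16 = 1 / 2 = 0.50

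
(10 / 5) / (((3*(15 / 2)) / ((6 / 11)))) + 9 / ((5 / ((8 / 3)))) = 160 / 33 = 4.85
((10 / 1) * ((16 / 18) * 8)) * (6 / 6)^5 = 640 / 9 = 71.11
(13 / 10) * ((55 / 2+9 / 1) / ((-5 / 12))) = -2847 / 25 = -113.88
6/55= 0.11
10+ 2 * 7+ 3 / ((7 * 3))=169 / 7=24.14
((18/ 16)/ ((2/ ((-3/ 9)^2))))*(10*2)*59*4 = 295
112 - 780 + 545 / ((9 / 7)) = -2197 / 9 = -244.11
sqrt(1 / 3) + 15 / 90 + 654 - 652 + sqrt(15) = 6.62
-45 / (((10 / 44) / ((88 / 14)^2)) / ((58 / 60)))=-1852752 / 245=-7562.25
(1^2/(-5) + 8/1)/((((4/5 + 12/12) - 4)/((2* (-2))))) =156/11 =14.18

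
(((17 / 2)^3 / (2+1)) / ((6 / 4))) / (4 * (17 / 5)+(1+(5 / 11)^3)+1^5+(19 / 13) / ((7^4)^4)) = 14125597153169226920195 / 1624403180781036381744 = 8.70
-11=-11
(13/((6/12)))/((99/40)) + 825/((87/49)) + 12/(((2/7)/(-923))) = -38290.84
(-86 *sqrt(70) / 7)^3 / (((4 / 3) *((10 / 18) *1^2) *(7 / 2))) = -17173512 *sqrt(70) / 343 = -418903.53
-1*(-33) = 33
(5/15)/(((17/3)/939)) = 55.24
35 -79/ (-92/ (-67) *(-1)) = 8513/ 92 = 92.53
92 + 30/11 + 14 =1196/11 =108.73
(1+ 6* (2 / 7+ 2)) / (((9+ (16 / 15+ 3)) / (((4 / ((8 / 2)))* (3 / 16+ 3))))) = 78795 / 21952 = 3.59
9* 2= 18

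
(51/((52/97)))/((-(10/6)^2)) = -44523/1300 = -34.25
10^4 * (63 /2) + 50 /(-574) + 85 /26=2350553745 /7462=315003.18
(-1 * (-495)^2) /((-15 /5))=81675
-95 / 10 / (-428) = 19 / 856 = 0.02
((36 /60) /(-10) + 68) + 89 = 7847 /50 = 156.94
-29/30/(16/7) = -203/480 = -0.42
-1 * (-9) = 9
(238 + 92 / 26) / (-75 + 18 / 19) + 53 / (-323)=-20239603 / 5907993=-3.43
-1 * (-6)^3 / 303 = 72 / 101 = 0.71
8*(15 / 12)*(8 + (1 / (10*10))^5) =80000000001 / 1000000000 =80.00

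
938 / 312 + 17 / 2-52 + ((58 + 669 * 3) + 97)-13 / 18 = 992527 / 468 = 2120.78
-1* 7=-7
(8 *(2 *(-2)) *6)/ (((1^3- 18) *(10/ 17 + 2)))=48/ 11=4.36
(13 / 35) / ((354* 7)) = 13 / 86730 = 0.00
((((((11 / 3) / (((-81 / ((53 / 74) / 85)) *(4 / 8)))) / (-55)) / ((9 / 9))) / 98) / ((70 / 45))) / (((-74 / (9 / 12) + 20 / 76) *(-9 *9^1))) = 1007 / 88218106886700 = 0.00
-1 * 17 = -17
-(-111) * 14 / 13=1554 / 13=119.54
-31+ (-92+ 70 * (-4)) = -403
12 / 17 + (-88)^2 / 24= 16492 / 51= 323.37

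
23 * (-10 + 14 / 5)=-828 / 5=-165.60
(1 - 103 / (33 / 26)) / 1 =-2645 / 33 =-80.15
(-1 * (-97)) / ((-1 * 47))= -97 / 47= -2.06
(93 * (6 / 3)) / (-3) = -62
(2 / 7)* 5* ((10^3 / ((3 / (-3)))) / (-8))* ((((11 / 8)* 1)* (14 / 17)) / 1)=6875 / 34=202.21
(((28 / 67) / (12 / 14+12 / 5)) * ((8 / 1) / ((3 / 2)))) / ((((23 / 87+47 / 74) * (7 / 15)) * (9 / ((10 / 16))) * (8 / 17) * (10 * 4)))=3192175 / 530779896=0.01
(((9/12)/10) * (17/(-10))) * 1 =-51/400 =-0.13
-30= -30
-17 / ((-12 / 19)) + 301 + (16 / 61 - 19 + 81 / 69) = 310.35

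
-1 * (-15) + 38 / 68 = 529 / 34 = 15.56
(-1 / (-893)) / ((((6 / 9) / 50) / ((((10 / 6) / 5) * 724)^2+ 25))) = 13110025 / 2679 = 4893.63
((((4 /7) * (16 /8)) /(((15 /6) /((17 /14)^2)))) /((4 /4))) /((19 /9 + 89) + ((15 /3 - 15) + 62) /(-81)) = 0.01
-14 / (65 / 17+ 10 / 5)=-238 / 99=-2.40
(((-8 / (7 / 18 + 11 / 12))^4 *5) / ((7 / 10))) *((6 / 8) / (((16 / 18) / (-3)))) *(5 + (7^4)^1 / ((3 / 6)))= -4185517075660800 / 34157767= -122534856.44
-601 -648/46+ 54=-12905/23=-561.09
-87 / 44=-1.98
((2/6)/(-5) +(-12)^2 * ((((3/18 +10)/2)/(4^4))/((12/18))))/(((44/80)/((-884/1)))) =-162877/24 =-6786.54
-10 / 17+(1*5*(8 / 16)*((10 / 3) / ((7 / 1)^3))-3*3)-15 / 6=-422069 / 34986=-12.06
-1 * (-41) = 41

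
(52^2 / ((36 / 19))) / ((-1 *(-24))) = 3211 / 54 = 59.46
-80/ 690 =-8/ 69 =-0.12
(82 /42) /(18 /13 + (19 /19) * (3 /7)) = 533 /495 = 1.08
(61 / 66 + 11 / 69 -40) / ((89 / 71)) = -4194325 / 135102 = -31.05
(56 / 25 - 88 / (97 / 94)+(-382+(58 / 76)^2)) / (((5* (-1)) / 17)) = 27648551239 / 17508500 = 1579.15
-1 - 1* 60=-61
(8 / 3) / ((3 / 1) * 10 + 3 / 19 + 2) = 152 / 1833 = 0.08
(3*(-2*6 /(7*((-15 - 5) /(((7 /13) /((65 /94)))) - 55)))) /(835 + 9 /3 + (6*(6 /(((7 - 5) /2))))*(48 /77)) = 65142 /879356215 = 0.00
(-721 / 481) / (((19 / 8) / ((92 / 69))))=-23072 / 27417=-0.84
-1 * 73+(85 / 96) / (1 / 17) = -5563 / 96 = -57.95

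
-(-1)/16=1/16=0.06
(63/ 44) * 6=189/ 22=8.59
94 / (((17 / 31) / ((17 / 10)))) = 1457 / 5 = 291.40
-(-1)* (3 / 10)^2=9 / 100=0.09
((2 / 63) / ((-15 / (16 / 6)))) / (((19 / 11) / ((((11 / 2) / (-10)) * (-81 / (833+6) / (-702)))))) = 242 / 979175925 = 0.00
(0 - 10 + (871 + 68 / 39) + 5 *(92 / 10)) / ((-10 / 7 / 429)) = -2728957 / 10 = -272895.70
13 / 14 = 0.93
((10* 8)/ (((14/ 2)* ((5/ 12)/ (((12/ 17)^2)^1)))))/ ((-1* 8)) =-3456/ 2023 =-1.71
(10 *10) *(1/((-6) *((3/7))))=-350/9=-38.89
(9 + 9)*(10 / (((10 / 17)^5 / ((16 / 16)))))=12778713 / 5000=2555.74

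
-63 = -63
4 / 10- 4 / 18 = 0.18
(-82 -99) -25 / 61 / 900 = -397477 / 2196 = -181.00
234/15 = 78/5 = 15.60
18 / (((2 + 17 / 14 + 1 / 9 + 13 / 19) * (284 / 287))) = 4.54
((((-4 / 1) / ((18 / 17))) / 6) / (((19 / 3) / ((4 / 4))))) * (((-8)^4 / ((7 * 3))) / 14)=-34816 / 25137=-1.39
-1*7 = -7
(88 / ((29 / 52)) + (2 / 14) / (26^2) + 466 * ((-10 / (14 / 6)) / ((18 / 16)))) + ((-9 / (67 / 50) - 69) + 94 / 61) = -1691.62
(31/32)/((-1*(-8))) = 31/256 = 0.12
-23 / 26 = -0.88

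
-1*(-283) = 283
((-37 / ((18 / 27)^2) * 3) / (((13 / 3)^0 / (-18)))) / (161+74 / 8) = 5994 / 227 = 26.41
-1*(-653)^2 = -426409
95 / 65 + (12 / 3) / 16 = 89 / 52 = 1.71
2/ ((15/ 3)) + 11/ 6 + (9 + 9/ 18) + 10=326/ 15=21.73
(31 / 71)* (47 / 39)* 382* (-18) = -3339444 / 923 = -3618.03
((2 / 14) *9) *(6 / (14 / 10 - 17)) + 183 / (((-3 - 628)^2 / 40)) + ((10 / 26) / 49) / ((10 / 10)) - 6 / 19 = -3778345672 / 4818942583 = -0.78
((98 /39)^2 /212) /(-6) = -2401 /483678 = -0.00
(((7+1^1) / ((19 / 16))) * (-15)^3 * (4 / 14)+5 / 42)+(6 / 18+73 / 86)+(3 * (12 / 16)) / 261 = -12926289143 / 1990212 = -6494.93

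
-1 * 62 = -62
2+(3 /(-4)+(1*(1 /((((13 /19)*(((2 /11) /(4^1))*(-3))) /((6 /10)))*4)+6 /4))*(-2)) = 1.47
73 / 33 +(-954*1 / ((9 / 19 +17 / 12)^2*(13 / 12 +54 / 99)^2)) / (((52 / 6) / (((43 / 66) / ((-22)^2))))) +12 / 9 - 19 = -40160730034 / 2596009975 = -15.47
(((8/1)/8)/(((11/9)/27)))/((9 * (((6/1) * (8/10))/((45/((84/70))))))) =3375/176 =19.18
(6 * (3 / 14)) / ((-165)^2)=1 / 21175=0.00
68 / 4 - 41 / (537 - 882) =5906 / 345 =17.12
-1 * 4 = -4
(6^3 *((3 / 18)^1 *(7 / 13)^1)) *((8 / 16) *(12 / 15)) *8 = 4032 / 65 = 62.03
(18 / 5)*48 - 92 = 404 / 5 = 80.80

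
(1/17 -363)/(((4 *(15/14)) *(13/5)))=-21595/663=-32.57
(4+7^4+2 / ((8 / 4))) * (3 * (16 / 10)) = 57744 / 5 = 11548.80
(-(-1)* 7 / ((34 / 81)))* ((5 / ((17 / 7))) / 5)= 3969 / 578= 6.87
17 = 17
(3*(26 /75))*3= 78 /25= 3.12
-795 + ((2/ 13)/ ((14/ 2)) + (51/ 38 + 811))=60045/ 3458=17.36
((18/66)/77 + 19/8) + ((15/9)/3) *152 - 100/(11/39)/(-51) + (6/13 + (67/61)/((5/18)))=403624452089/4110626520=98.19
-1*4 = -4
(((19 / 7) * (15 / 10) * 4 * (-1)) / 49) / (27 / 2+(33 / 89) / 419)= -2834116 / 115124863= -0.02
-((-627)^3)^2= -60758248384885689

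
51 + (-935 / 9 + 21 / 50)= -23611 / 450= -52.47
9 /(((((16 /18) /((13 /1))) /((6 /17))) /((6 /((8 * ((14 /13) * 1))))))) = 123201 /3808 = 32.35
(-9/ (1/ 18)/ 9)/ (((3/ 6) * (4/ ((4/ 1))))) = -36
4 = 4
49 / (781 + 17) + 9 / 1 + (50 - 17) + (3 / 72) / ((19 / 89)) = 42.26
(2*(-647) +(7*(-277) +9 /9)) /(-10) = 1616 /5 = 323.20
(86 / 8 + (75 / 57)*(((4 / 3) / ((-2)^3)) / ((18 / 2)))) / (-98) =-22009 / 201096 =-0.11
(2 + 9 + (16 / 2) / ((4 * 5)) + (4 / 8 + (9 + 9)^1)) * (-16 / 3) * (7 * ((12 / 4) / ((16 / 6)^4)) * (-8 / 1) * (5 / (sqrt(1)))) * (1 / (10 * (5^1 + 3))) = 169533 / 5120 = 33.11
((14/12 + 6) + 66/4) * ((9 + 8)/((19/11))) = 13277/57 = 232.93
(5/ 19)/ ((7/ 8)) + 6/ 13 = 1318/ 1729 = 0.76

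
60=60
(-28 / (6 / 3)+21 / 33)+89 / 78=-10487 / 858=-12.22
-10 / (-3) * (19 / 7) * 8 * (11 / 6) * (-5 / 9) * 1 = -41800 / 567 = -73.72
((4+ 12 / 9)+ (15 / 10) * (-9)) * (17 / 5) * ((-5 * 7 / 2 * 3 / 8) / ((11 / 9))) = 52479 / 352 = 149.09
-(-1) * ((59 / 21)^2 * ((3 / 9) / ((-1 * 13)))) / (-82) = 0.00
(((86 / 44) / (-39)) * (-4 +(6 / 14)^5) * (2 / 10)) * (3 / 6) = 576071 / 28840812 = 0.02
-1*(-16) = 16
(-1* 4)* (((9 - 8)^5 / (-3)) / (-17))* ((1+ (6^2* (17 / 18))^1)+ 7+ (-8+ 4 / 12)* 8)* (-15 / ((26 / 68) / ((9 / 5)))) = -1392 / 13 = -107.08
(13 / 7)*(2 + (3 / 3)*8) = 130 / 7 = 18.57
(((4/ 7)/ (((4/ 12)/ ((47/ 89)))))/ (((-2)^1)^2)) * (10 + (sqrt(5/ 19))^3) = 705 * sqrt(95)/ 224903 + 1410/ 623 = 2.29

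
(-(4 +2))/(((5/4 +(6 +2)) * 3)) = -0.22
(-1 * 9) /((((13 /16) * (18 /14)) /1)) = -112 /13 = -8.62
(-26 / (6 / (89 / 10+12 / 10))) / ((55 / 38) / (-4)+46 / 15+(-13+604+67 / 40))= -49894 / 678733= -0.07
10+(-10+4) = 4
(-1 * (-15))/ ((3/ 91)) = 455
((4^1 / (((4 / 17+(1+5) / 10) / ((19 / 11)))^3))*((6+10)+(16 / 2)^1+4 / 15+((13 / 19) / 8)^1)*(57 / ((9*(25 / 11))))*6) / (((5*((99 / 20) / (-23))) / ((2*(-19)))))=6541116959728936 / 12862247607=508551.63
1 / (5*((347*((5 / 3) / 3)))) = 9 / 8675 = 0.00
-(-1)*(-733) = -733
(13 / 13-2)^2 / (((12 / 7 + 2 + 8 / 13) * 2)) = 91 / 788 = 0.12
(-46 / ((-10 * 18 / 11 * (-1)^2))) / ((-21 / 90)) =-253 / 21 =-12.05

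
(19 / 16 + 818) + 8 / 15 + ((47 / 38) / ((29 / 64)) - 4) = 108231883 / 132240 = 818.45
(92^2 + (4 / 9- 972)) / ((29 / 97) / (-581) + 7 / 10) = 38002652240 / 3547881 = 10711.37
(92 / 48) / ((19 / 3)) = 23 / 76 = 0.30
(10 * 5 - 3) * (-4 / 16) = -47 / 4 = -11.75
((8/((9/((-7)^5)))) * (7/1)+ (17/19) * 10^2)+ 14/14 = -17867177/171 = -104486.42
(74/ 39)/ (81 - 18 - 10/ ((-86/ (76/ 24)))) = 6364/ 212537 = 0.03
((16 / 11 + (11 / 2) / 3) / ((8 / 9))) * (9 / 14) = 837 / 352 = 2.38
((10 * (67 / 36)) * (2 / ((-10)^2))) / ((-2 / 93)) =-2077 / 120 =-17.31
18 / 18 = 1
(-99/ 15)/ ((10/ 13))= -429/ 50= -8.58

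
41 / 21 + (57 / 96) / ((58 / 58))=1711 / 672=2.55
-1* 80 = -80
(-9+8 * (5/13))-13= -246/13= -18.92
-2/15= -0.13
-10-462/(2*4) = -271/4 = -67.75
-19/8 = -2.38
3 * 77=231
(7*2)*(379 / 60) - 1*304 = -6467 / 30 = -215.57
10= 10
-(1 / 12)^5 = -1 / 248832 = -0.00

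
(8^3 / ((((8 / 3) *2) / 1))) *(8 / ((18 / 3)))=128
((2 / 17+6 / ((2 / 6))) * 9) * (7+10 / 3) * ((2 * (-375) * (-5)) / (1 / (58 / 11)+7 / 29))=249202800 / 17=14658988.24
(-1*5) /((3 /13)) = -65 /3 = -21.67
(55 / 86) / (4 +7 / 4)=110 / 989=0.11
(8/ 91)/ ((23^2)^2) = 8/ 25465531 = 0.00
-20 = -20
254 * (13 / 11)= 3302 / 11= 300.18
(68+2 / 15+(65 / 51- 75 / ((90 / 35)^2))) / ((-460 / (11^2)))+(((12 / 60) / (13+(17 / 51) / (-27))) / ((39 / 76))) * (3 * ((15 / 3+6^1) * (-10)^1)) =-25.18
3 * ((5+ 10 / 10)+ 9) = 45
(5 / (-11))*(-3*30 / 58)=225 / 319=0.71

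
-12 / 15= -4 / 5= -0.80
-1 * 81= -81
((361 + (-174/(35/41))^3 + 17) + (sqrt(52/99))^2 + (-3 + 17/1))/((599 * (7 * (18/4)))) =-71886009211592/160179413625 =-448.78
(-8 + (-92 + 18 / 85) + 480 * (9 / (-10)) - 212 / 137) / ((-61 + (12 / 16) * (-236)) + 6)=3105347 / 1350820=2.30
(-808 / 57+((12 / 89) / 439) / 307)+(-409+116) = -210016899989 / 683703429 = -307.18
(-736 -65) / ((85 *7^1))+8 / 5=151 / 595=0.25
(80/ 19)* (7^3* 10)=274400/ 19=14442.11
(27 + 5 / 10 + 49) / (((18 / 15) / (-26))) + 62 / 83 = -275021 / 166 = -1656.75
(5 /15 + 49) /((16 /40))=370 /3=123.33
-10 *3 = -30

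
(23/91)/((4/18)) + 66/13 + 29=493/14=35.21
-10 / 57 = -0.18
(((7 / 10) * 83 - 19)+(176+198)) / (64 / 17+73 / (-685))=9621099 / 85198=112.93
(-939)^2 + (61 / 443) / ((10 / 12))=1953012381 / 2215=881721.17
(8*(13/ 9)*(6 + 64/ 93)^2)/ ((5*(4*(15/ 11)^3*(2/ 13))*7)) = 87025300076/ 9194968125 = 9.46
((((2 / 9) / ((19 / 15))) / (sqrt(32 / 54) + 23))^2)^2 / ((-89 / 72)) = -1330833324240000 / 480546098292426857535449 + 102293902080000 * sqrt(3) / 480546098292426857535449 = -0.00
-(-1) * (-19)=-19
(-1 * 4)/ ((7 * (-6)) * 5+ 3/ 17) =68/ 3567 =0.02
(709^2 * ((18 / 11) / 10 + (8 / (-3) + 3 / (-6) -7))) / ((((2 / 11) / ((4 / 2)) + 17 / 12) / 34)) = -112835798708 / 995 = -113402812.77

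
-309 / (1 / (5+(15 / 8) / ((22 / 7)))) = -304365 / 176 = -1729.35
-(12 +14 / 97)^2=-1387684 / 9409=-147.48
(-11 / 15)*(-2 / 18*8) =88 / 135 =0.65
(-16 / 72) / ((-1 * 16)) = 1 / 72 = 0.01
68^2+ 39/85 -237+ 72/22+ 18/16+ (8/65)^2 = 27759264259/6320600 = 4391.87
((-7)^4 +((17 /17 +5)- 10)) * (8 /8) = 2397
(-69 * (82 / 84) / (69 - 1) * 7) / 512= -0.01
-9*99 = -891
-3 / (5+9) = -3 / 14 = -0.21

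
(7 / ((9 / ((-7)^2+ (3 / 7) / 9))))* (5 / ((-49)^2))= 5150 / 64827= 0.08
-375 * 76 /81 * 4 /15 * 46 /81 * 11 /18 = -1922800 /59049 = -32.56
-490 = -490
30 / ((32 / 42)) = 315 / 8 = 39.38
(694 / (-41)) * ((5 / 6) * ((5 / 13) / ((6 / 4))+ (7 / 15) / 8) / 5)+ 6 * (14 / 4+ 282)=328520063 / 191880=1712.11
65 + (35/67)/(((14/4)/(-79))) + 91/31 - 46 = 21070/2077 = 10.14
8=8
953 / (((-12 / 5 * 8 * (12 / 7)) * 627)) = -33355 / 722304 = -0.05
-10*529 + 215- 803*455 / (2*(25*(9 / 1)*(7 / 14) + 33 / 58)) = -43877435 / 6558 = -6690.67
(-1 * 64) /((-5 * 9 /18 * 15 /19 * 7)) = 2432 /525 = 4.63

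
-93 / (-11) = 8.45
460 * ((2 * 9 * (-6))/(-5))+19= 9955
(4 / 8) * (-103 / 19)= -103 / 38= -2.71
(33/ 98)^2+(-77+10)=-642379/ 9604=-66.89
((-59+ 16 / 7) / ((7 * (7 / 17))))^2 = 45549001 / 117649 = 387.16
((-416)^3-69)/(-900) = 79990.41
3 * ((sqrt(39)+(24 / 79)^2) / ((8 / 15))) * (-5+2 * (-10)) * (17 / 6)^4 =-10440125 * sqrt(39) / 1152-10440125 / 12482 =-57432.39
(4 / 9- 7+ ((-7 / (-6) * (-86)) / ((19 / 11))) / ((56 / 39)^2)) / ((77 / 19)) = -2660507 / 310464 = -8.57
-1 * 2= -2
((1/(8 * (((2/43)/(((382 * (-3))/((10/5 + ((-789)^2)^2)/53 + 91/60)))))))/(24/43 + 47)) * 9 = -1516111587/19020089972287654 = -0.00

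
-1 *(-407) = 407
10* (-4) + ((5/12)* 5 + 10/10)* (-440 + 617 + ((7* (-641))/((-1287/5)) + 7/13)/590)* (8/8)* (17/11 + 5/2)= 3683402363/1698840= 2168.19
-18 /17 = -1.06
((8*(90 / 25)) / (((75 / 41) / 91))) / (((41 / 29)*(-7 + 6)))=-126672 / 125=-1013.38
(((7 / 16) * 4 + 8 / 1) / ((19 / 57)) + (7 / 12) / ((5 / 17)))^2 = 877969 / 900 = 975.52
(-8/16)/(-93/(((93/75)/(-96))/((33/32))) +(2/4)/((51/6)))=-17/252452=-0.00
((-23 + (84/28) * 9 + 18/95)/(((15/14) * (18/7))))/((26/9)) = 9751/18525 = 0.53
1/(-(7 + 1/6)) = -6/43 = -0.14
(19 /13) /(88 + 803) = 19 /11583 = 0.00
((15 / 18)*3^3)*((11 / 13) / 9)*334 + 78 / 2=9692 / 13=745.54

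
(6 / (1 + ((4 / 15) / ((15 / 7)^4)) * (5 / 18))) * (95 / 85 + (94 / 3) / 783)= 4680686250 / 676236761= 6.92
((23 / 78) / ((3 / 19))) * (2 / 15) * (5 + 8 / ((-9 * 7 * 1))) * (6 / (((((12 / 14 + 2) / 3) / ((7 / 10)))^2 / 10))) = 46016537 / 1170000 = 39.33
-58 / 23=-2.52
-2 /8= -0.25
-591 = -591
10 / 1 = 10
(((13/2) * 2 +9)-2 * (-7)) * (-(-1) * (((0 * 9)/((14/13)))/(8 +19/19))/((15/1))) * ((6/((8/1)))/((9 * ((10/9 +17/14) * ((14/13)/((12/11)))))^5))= 0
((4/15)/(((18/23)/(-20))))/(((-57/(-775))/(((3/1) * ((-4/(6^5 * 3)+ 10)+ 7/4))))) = -1221458125/373977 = -3266.13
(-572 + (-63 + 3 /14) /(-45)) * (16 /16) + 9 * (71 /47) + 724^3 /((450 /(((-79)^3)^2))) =30351079639848427619231 /148050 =205005603781482118.33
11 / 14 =0.79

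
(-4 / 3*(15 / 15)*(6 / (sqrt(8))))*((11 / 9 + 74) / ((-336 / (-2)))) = -677*sqrt(2) / 756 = -1.27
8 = 8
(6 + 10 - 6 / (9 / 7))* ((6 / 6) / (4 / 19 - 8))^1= -323 / 222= -1.45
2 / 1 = 2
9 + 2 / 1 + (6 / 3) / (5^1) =11.40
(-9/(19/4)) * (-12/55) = 432/1045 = 0.41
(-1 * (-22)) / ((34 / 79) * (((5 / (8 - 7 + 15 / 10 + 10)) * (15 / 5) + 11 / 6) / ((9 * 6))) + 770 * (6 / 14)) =1407780 / 21118247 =0.07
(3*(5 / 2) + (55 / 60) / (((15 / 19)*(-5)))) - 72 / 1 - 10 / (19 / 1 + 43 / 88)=-20141237 / 308700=-65.25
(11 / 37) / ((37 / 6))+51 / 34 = 4239 / 2738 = 1.55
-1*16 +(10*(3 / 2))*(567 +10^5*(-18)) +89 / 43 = -1160634884 / 43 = -26991508.93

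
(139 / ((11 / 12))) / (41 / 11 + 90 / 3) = 1668 / 371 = 4.50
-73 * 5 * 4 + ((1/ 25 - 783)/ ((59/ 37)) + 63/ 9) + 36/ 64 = -45865333/ 23600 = -1943.45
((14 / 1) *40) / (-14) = -40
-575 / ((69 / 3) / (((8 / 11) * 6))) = -109.09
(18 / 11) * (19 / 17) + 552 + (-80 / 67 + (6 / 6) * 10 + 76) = 8001456 / 12529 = 638.63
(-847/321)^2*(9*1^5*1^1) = 717409/11449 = 62.66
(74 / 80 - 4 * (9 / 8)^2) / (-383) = 331 / 30640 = 0.01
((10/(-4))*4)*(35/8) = -175/4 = -43.75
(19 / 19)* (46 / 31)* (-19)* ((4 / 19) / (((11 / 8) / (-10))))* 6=88320 / 341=259.00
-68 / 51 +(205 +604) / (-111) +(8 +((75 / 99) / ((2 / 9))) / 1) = 2269 / 814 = 2.79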